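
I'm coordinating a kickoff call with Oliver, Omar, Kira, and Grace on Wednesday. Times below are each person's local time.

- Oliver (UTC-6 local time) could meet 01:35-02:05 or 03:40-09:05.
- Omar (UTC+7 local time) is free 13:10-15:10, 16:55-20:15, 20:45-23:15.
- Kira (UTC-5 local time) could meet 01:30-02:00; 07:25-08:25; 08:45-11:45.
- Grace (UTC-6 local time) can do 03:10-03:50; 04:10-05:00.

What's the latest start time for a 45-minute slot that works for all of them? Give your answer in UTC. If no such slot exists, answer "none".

none

Oliver in UTC: 07:35-08:05, 09:40-15:05 (add 6h to convert from UTC-6).
Omar in UTC: 06:10-08:10, 09:55-13:15, 13:45-16:15 (subtract 7h to convert from UTC+7).
Kira in UTC: 06:30-07:00, 12:25-13:25, 13:45-16:45 (add 5h to convert from UTC-5).
Grace in UTC: 09:10-09:50, 10:10-11:00 (add 6h to convert from UTC-6).
Oliver ∩ Omar: 07:35-08:05, 09:55-13:15, 13:45-15:05.
Oliver ∩ Omar ∩ Kira: 12:25-13:15, 13:45-15:05.
Oliver ∩ Omar ∩ Kira ∩ Grace: ∅.
There is no time when everyone is free.
No common window is at least 45 minutes long.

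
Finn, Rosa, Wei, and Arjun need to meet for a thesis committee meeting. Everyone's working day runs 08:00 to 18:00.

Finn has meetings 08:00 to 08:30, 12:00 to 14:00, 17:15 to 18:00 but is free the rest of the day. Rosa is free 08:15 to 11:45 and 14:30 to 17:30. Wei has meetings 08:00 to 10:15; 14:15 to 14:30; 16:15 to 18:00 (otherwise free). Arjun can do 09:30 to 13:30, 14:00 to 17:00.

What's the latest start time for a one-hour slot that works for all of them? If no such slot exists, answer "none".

Finn free: 08:30-12:00, 14:00-17:15 (invert busy blocks within the working day).
Rosa free: 08:15-11:45, 14:30-17:30.
Wei free: 10:15-14:15, 14:30-16:15 (invert busy blocks within the working day).
Arjun free: 09:30-13:30, 14:00-17:00.
Finn ∩ Rosa: 08:30-11:45, 14:30-17:15.
Finn ∩ Rosa ∩ Wei: 10:15-11:45, 14:30-16:15.
Finn ∩ Rosa ∩ Wei ∩ Arjun: 10:15-11:45, 14:30-16:15.
So the common availability across everyone is 10:15-11:45, 14:30-16:15.
The last common window of at least 60 minutes is 14:30-16:15; a 60-minute meeting can start as late as 15:15 and still end by 16:15.

15:15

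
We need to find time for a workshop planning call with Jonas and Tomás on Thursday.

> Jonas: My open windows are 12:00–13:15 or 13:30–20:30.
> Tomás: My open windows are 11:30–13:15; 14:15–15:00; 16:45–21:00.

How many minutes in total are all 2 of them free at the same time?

345

Jonas ∩ Tomás: 12:00-13:15, 14:15-15:00, 16:45-20:30.
Summing the common windows: 75 + 45 + 225 = 345 minutes.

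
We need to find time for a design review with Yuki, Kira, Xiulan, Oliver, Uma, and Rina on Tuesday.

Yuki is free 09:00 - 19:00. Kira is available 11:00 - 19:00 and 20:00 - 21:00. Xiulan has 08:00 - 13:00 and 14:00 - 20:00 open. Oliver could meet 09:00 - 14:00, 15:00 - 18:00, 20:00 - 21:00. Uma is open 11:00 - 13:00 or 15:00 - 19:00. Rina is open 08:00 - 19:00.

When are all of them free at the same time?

11:00-13:00, 15:00-18:00

Yuki ∩ Kira: 11:00-19:00.
Yuki ∩ Kira ∩ Xiulan: 11:00-13:00, 14:00-19:00.
Yuki ∩ Kira ∩ Xiulan ∩ Oliver: 11:00-13:00, 15:00-18:00.
Yuki ∩ Kira ∩ Xiulan ∩ Oliver ∩ Uma: 11:00-13:00, 15:00-18:00.
Yuki ∩ Kira ∩ Xiulan ∩ Oliver ∩ Uma ∩ Rina: 11:00-13:00, 15:00-18:00.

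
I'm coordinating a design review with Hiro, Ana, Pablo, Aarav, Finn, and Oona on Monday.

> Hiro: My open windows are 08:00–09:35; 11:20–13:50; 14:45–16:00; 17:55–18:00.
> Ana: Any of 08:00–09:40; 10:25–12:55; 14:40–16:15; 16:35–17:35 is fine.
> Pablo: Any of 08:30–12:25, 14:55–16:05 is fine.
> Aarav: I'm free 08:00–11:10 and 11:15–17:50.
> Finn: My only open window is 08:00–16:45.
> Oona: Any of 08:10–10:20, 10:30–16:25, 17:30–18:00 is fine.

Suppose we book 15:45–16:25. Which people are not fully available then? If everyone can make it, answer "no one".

Hiro: not fully free for 15:45-16:25. Ana: not fully free for 15:45-16:25. Pablo: not fully free for 15:45-16:25. Aarav: free for 15:45-16:25. Finn: free for 15:45-16:25. Oona: free for 15:45-16:25.

Ana, Hiro, Pablo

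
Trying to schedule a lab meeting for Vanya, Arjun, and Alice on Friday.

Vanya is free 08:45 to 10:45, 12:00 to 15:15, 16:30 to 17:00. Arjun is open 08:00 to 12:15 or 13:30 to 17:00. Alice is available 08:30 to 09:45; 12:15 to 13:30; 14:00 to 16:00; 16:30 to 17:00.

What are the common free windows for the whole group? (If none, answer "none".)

Vanya ∩ Arjun: 08:45-10:45, 12:00-12:15, 13:30-15:15, 16:30-17:00.
Vanya ∩ Arjun ∩ Alice: 08:45-09:45, 14:00-15:15, 16:30-17:00.

08:45-09:45, 14:00-15:15, 16:30-17:00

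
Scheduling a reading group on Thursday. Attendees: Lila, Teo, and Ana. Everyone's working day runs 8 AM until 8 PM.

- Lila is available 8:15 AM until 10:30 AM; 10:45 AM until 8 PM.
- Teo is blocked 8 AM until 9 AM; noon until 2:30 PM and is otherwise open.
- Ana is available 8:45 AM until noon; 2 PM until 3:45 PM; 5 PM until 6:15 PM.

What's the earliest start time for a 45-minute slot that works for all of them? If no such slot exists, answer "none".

Lila free: 08:15-10:30, 10:45-20:00.
Teo free: 09:00-12:00, 14:30-20:00 (invert busy blocks within the working day).
Ana free: 08:45-12:00, 14:00-15:45, 17:00-18:15.
Lila ∩ Teo: 09:00-10:30, 10:45-12:00, 14:30-20:00.
Lila ∩ Teo ∩ Ana: 09:00-10:30, 10:45-12:00, 14:30-15:45, 17:00-18:15.
The first common window of at least 45 minutes is 09:00-10:30, so the earliest start is 09:00.

09:00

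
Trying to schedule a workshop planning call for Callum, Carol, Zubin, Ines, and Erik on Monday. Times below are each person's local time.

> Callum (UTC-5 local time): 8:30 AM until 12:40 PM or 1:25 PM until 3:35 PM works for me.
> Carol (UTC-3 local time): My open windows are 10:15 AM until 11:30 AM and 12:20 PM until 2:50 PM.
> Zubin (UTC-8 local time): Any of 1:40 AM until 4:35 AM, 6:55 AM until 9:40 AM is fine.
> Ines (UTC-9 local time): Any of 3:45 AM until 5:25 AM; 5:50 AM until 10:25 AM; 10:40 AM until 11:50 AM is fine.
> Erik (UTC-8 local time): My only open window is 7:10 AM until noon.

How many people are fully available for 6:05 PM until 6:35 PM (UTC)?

Callum in UTC: 13:30-17:40, 18:25-20:35 (add 5h to convert from UTC-5).
Carol in UTC: 13:15-14:30, 15:20-17:50 (add 3h to convert from UTC-3).
Zubin in UTC: 09:40-12:35, 14:55-17:40 (add 8h to convert from UTC-8).
Ines in UTC: 12:45-14:25, 14:50-19:25, 19:40-20:50 (add 9h to convert from UTC-9).
Erik in UTC: 15:10-20:00 (add 8h to convert from UTC-8).
Ines and Erik can make the full 18:05-18:35 slot — that's 2.

2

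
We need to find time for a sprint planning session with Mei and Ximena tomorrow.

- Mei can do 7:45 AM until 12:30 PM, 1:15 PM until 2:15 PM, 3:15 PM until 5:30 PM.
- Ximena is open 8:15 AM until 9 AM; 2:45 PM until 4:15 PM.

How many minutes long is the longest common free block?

60

Mei ∩ Ximena: 08:15-09:00, 15:15-16:15.
The longest is 15:15-16:15 at 60 minutes.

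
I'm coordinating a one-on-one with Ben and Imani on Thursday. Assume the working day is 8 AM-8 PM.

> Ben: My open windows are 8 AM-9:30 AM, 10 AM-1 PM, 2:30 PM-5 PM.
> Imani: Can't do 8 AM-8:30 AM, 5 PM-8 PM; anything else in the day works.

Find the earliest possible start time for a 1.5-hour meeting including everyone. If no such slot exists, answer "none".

Ben free: 08:00-09:30, 10:00-13:00, 14:30-17:00.
Imani free: 08:30-17:00 (invert busy blocks within the working day).
Ben ∩ Imani: 08:30-09:30, 10:00-13:00, 14:30-17:00.
Those are the intersection windows.
The first common window of at least 90 minutes is 10:00-13:00, so the earliest start is 10:00.

10:00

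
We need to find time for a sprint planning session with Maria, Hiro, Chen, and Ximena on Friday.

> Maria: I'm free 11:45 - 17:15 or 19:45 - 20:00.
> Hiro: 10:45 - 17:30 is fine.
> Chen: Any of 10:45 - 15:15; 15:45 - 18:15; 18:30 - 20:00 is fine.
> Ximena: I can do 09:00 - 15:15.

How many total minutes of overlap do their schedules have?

210

Maria ∩ Hiro: 11:45-17:15.
Maria ∩ Hiro ∩ Chen: 11:45-15:15, 15:45-17:15.
Maria ∩ Hiro ∩ Chen ∩ Ximena: 11:45-15:15.
That's a single block of 210 minutes.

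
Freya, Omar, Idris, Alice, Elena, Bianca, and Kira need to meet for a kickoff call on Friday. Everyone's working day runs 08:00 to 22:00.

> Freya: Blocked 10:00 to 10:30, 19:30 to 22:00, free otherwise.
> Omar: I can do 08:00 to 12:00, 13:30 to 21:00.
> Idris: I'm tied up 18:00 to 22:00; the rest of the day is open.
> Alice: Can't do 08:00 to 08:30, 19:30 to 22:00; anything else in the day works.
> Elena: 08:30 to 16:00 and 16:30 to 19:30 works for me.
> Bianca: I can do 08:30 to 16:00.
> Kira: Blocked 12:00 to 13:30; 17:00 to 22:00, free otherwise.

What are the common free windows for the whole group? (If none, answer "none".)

Freya free: 08:00-10:00, 10:30-19:30 (invert busy blocks within the working day).
Omar free: 08:00-12:00, 13:30-21:00.
Idris free: 08:00-18:00 (invert busy blocks within the working day).
Alice free: 08:30-19:30 (invert busy blocks within the working day).
Elena free: 08:30-16:00, 16:30-19:30.
Bianca free: 08:30-16:00.
Kira free: 08:00-12:00, 13:30-17:00 (invert busy blocks within the working day).
Freya ∩ Omar: 08:00-10:00, 10:30-12:00, 13:30-19:30.
Freya ∩ Omar ∩ Idris: 08:00-10:00, 10:30-12:00, 13:30-18:00.
Freya ∩ Omar ∩ Idris ∩ Alice: 08:30-10:00, 10:30-12:00, 13:30-18:00.
Freya ∩ Omar ∩ Idris ∩ Alice ∩ Elena: 08:30-10:00, 10:30-12:00, 13:30-16:00, 16:30-18:00.
Freya ∩ Omar ∩ Idris ∩ Alice ∩ Elena ∩ Bianca: 08:30-10:00, 10:30-12:00, 13:30-16:00.
Freya ∩ Omar ∩ Idris ∩ Alice ∩ Elena ∩ Bianca ∩ Kira: 08:30-10:00, 10:30-12:00, 13:30-16:00.

08:30-10:00, 10:30-12:00, 13:30-16:00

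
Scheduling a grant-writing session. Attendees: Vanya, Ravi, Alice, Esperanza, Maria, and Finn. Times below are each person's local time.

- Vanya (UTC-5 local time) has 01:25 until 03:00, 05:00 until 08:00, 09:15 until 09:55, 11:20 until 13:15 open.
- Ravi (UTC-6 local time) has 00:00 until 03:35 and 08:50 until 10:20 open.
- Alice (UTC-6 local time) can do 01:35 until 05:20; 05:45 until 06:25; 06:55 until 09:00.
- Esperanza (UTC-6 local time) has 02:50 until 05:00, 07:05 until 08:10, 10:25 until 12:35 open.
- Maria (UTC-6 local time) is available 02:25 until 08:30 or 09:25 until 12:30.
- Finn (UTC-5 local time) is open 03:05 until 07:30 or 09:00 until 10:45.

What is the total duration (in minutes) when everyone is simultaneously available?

0

Vanya in UTC: 06:25-08:00, 10:00-13:00, 14:15-14:55, 16:20-18:15 (add 5h to convert from UTC-5).
Ravi in UTC: 06:00-09:35, 14:50-16:20 (add 6h to convert from UTC-6).
Alice in UTC: 07:35-11:20, 11:45-12:25, 12:55-15:00 (add 6h to convert from UTC-6).
Esperanza in UTC: 08:50-11:00, 13:05-14:10, 16:25-18:35 (add 6h to convert from UTC-6).
Maria in UTC: 08:25-14:30, 15:25-18:30 (add 6h to convert from UTC-6).
Finn in UTC: 08:05-12:30, 14:00-15:45 (add 5h to convert from UTC-5).
Vanya ∩ Ravi: 06:25-08:00, 14:50-14:55.
Vanya ∩ Ravi ∩ Alice: 07:35-08:00, 14:50-14:55.
Vanya ∩ Ravi ∩ Alice ∩ Esperanza: ∅.
Vanya ∩ Ravi ∩ Alice ∩ Esperanza ∩ Maria: ∅.
Vanya ∩ Ravi ∩ Alice ∩ Esperanza ∩ Maria ∩ Finn: ∅.
There is no time when everyone is free.
There is no common window, so the total is 0 minutes.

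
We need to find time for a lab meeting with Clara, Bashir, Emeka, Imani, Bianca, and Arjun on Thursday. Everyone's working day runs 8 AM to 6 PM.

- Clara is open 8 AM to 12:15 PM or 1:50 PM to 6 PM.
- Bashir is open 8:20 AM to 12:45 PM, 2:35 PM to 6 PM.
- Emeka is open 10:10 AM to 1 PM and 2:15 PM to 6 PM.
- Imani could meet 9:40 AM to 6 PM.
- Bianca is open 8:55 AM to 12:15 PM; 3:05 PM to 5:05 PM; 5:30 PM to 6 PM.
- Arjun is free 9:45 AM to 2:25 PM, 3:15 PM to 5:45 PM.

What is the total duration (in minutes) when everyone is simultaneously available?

Clara ∩ Bashir: 08:20-12:15, 14:35-18:00.
Clara ∩ Bashir ∩ Emeka: 10:10-12:15, 14:35-18:00.
Clara ∩ Bashir ∩ Emeka ∩ Imani: 10:10-12:15, 14:35-18:00.
Clara ∩ Bashir ∩ Emeka ∩ Imani ∩ Bianca: 10:10-12:15, 15:05-17:05, 17:30-18:00.
Clara ∩ Bashir ∩ Emeka ∩ Imani ∩ Bianca ∩ Arjun: 10:10-12:15, 15:15-17:05, 17:30-17:45.
Summing the common windows: 125 + 110 + 15 = 250 minutes.

250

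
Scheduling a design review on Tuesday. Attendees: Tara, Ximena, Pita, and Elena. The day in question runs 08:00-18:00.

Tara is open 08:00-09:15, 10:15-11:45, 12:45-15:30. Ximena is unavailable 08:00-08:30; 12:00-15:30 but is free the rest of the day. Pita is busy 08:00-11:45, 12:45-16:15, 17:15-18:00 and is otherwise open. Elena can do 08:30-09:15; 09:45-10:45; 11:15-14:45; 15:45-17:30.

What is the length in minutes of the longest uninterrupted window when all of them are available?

0

Tara free: 08:00-09:15, 10:15-11:45, 12:45-15:30.
Ximena free: 08:30-12:00, 15:30-18:00 (invert busy blocks within the working day).
Pita free: 11:45-12:45, 16:15-17:15 (invert busy blocks within the working day).
Elena free: 08:30-09:15, 09:45-10:45, 11:15-14:45, 15:45-17:30.
Tara ∩ Ximena: 08:30-09:15, 10:15-11:45.
Tara ∩ Ximena ∩ Pita: ∅.
Tara ∩ Ximena ∩ Pita ∩ Elena: ∅.
There is no time when everyone is free.
No common window exists, so the longest block is 0 minutes.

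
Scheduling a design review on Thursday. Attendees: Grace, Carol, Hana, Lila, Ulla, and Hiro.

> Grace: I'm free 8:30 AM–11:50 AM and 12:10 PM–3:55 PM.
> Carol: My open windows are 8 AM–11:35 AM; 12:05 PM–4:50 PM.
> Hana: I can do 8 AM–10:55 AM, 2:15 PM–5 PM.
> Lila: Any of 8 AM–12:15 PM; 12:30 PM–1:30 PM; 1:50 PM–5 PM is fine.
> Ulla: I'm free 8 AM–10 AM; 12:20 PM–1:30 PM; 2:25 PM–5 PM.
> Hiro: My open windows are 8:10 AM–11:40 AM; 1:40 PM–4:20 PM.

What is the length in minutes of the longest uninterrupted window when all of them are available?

90

Grace ∩ Carol: 08:30-11:35, 12:10-15:55.
Grace ∩ Carol ∩ Hana: 08:30-10:55, 14:15-15:55.
Grace ∩ Carol ∩ Hana ∩ Lila: 08:30-10:55, 14:15-15:55.
Grace ∩ Carol ∩ Hana ∩ Lila ∩ Ulla: 08:30-10:00, 14:25-15:55.
Grace ∩ Carol ∩ Hana ∩ Lila ∩ Ulla ∩ Hiro: 08:30-10:00, 14:25-15:55.
The longest is 08:30-10:00 at 90 minutes.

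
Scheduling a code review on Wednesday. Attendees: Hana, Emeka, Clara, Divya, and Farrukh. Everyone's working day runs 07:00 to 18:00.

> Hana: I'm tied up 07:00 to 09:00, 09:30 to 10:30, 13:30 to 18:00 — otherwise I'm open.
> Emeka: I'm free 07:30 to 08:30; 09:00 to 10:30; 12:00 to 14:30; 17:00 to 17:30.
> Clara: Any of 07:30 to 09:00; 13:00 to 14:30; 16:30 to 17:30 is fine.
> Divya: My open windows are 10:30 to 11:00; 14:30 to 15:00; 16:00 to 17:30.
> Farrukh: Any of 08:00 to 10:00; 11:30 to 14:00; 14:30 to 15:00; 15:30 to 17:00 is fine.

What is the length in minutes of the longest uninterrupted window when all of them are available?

0

Hana free: 09:00-09:30, 10:30-13:30 (invert busy blocks within the working day).
Emeka free: 07:30-08:30, 09:00-10:30, 12:00-14:30, 17:00-17:30.
Clara free: 07:30-09:00, 13:00-14:30, 16:30-17:30.
Divya free: 10:30-11:00, 14:30-15:00, 16:00-17:30.
Farrukh free: 08:00-10:00, 11:30-14:00, 14:30-15:00, 15:30-17:00.
Hana ∩ Emeka: 09:00-09:30, 12:00-13:30.
Hana ∩ Emeka ∩ Clara: 13:00-13:30.
Hana ∩ Emeka ∩ Clara ∩ Divya: ∅.
Hana ∩ Emeka ∩ Clara ∩ Divya ∩ Farrukh: ∅.
There is no time when everyone is free.
No common window exists, so the longest block is 0 minutes.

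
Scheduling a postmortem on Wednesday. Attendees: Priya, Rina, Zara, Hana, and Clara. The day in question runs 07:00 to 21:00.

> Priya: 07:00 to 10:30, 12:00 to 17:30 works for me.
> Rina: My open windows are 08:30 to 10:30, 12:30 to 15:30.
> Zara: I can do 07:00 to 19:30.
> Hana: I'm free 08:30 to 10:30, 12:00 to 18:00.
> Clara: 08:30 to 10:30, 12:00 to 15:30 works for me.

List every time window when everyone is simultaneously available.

08:30-10:30, 12:30-15:30

Priya ∩ Rina: 08:30-10:30, 12:30-15:30.
Priya ∩ Rina ∩ Zara: 08:30-10:30, 12:30-15:30.
Priya ∩ Rina ∩ Zara ∩ Hana: 08:30-10:30, 12:30-15:30.
Priya ∩ Rina ∩ Zara ∩ Hana ∩ Clara: 08:30-10:30, 12:30-15:30.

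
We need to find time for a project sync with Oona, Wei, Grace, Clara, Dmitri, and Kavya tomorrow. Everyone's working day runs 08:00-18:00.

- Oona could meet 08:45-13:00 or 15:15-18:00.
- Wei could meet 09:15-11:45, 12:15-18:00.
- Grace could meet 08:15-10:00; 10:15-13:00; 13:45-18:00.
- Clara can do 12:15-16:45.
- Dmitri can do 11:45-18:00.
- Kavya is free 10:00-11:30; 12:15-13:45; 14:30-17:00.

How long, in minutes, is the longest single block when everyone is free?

90

Oona ∩ Wei: 09:15-11:45, 12:15-13:00, 15:15-18:00.
Oona ∩ Wei ∩ Grace: 09:15-10:00, 10:15-11:45, 12:15-13:00, 15:15-18:00.
Oona ∩ Wei ∩ Grace ∩ Clara: 12:15-13:00, 15:15-16:45.
Oona ∩ Wei ∩ Grace ∩ Clara ∩ Dmitri: 12:15-13:00, 15:15-16:45.
Oona ∩ Wei ∩ Grace ∩ Clara ∩ Dmitri ∩ Kavya: 12:15-13:00, 15:15-16:45.
Those are the intersection windows.
The longest is 15:15-16:45 at 90 minutes.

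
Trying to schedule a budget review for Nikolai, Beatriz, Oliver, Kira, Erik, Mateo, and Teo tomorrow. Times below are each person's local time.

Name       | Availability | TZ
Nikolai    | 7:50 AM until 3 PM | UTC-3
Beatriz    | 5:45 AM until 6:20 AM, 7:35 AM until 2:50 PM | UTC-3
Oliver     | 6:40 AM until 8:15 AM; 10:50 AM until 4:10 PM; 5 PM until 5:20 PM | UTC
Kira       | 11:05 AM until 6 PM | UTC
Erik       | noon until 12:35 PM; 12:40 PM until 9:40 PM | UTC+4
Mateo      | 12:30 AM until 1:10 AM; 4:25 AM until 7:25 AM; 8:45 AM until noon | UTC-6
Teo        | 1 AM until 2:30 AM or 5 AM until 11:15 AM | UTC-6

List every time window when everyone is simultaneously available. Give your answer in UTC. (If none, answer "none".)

11:05-13:25, 14:45-16:10, 17:00-17:15

Nikolai in UTC: 10:50-18:00 (add 3h to convert from UTC-3).
Beatriz in UTC: 08:45-09:20, 10:35-17:50 (add 3h to convert from UTC-3).
Oliver in UTC: 06:40-08:15, 10:50-16:10, 17:00-17:20.
Kira in UTC: 11:05-18:00.
Erik in UTC: 08:00-08:35, 08:40-17:40 (subtract 4h to convert from UTC+4).
Mateo in UTC: 06:30-07:10, 10:25-13:25, 14:45-18:00 (add 6h to convert from UTC-6).
Teo in UTC: 07:00-08:30, 11:00-17:15 (add 6h to convert from UTC-6).
Nikolai ∩ Beatriz: 10:50-17:50.
Nikolai ∩ Beatriz ∩ Oliver: 10:50-16:10, 17:00-17:20.
Nikolai ∩ Beatriz ∩ Oliver ∩ Kira: 11:05-16:10, 17:00-17:20.
Nikolai ∩ Beatriz ∩ Oliver ∩ Kira ∩ Erik: 11:05-16:10, 17:00-17:20.
Nikolai ∩ Beatriz ∩ Oliver ∩ Kira ∩ Erik ∩ Mateo: 11:05-13:25, 14:45-16:10, 17:00-17:20.
Nikolai ∩ Beatriz ∩ Oliver ∩ Kira ∩ Erik ∩ Mateo ∩ Teo: 11:05-13:25, 14:45-16:10, 17:00-17:15.
Those are the intersection windows.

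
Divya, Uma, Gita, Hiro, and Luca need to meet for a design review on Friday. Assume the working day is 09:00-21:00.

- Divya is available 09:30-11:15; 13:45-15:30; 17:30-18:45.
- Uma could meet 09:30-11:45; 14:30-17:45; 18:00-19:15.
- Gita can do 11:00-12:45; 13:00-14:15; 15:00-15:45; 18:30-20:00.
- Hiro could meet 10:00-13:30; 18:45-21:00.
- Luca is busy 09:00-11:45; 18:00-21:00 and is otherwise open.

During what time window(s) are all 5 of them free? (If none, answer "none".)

none

Divya free: 09:30-11:15, 13:45-15:30, 17:30-18:45.
Uma free: 09:30-11:45, 14:30-17:45, 18:00-19:15.
Gita free: 11:00-12:45, 13:00-14:15, 15:00-15:45, 18:30-20:00.
Hiro free: 10:00-13:30, 18:45-21:00.
Luca free: 11:45-18:00 (invert busy blocks within the working day).
Divya ∩ Uma: 09:30-11:15, 14:30-15:30, 17:30-17:45, 18:00-18:45.
Divya ∩ Uma ∩ Gita: 11:00-11:15, 15:00-15:30, 18:30-18:45.
Divya ∩ Uma ∩ Gita ∩ Hiro: 11:00-11:15.
Divya ∩ Uma ∩ Gita ∩ Hiro ∩ Luca: ∅.
There is no time when everyone is free.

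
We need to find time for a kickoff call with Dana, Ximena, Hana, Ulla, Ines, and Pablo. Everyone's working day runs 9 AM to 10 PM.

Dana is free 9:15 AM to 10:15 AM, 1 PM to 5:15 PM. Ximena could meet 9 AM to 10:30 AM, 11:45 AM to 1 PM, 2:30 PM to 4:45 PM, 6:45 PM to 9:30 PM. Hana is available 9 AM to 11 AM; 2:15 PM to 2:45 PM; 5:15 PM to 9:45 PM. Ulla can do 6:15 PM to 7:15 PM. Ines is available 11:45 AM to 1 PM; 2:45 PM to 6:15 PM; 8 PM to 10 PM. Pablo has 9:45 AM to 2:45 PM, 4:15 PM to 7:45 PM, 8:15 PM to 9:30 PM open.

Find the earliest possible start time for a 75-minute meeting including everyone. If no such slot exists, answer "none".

Dana ∩ Ximena: 09:15-10:15, 14:30-16:45.
Dana ∩ Ximena ∩ Hana: 09:15-10:15, 14:30-14:45.
Dana ∩ Ximena ∩ Hana ∩ Ulla: ∅.
Dana ∩ Ximena ∩ Hana ∩ Ulla ∩ Ines: ∅.
Dana ∩ Ximena ∩ Hana ∩ Ulla ∩ Ines ∩ Pablo: ∅.
There is no time when everyone is free.
No common window is at least 75 minutes long.

none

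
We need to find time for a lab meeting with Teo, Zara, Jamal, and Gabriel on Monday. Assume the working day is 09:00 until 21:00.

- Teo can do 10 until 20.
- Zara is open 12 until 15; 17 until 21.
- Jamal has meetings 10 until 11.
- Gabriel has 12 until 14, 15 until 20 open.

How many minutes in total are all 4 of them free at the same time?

Teo free: 10:00-20:00.
Zara free: 12:00-15:00, 17:00-21:00.
Jamal free: 09:00-10:00, 11:00-21:00 (invert busy blocks within the working day).
Gabriel free: 12:00-14:00, 15:00-20:00.
Teo ∩ Zara: 12:00-15:00, 17:00-20:00.
Teo ∩ Zara ∩ Jamal: 12:00-15:00, 17:00-20:00.
Teo ∩ Zara ∩ Jamal ∩ Gabriel: 12:00-14:00, 17:00-20:00.
Summing the common windows: 120 + 180 = 300 minutes.

300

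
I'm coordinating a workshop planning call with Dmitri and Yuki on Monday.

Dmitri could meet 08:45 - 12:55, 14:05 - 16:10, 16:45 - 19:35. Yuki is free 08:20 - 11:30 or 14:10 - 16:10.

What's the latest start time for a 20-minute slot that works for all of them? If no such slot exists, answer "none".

15:50

Dmitri ∩ Yuki: 08:45-11:30, 14:10-16:10.
The last common window of at least 20 minutes is 14:10-16:10; a 20-minute meeting can start as late as 15:50 and still end by 16:10.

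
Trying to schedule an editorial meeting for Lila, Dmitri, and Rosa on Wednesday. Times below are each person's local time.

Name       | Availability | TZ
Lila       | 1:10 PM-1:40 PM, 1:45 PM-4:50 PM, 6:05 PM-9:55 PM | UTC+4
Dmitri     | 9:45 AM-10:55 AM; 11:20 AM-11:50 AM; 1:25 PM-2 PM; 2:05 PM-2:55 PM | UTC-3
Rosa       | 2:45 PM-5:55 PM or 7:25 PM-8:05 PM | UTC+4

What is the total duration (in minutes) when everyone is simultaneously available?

5

Lila in UTC: 09:10-09:40, 09:45-12:50, 14:05-17:55 (subtract 4h to convert from UTC+4).
Dmitri in UTC: 12:45-13:55, 14:20-14:50, 16:25-17:00, 17:05-17:55 (add 3h to convert from UTC-3).
Rosa in UTC: 10:45-13:55, 15:25-16:05 (subtract 4h to convert from UTC+4).
Lila ∩ Dmitri: 12:45-12:50, 14:20-14:50, 16:25-17:00, 17:05-17:55.
Lila ∩ Dmitri ∩ Rosa: 12:45-12:50.
So the common availability across everyone is 12:45-12:50.
That's a single block of 5 minutes.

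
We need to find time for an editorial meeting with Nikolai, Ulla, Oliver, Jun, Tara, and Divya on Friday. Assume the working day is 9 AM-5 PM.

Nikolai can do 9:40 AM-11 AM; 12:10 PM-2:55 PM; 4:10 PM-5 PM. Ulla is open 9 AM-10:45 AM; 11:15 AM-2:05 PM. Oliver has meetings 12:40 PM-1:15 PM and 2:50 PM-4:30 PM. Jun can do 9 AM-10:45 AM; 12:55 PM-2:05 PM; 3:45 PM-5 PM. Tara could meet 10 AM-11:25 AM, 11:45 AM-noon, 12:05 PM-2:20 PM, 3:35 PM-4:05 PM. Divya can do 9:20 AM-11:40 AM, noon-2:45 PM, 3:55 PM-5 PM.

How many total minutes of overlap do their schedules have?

Nikolai free: 09:40-11:00, 12:10-14:55, 16:10-17:00.
Ulla free: 09:00-10:45, 11:15-14:05.
Oliver free: 09:00-12:40, 13:15-14:50, 16:30-17:00 (invert busy blocks within the working day).
Jun free: 09:00-10:45, 12:55-14:05, 15:45-17:00.
Tara free: 10:00-11:25, 11:45-12:00, 12:05-14:20, 15:35-16:05.
Divya free: 09:20-11:40, 12:00-14:45, 15:55-17:00.
Nikolai ∩ Ulla: 09:40-10:45, 12:10-14:05.
Nikolai ∩ Ulla ∩ Oliver: 09:40-10:45, 12:10-12:40, 13:15-14:05.
Nikolai ∩ Ulla ∩ Oliver ∩ Jun: 09:40-10:45, 13:15-14:05.
Nikolai ∩ Ulla ∩ Oliver ∩ Jun ∩ Tara: 10:00-10:45, 13:15-14:05.
Nikolai ∩ Ulla ∩ Oliver ∩ Jun ∩ Tara ∩ Divya: 10:00-10:45, 13:15-14:05.
So the common availability across everyone is 10:00-10:45, 13:15-14:05.
Summing the common windows: 45 + 50 = 95 minutes.

95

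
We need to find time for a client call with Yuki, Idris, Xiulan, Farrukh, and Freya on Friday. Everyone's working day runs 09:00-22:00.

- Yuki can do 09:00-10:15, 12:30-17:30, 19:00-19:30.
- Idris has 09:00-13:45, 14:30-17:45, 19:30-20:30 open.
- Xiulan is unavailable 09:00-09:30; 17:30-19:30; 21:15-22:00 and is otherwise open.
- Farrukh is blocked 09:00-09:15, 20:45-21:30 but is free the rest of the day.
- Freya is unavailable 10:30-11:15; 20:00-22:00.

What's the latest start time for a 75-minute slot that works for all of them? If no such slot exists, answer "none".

16:15

Yuki free: 09:00-10:15, 12:30-17:30, 19:00-19:30.
Idris free: 09:00-13:45, 14:30-17:45, 19:30-20:30.
Xiulan free: 09:30-17:30, 19:30-21:15 (invert busy blocks within the working day).
Farrukh free: 09:15-20:45, 21:30-22:00 (invert busy blocks within the working day).
Freya free: 09:00-10:30, 11:15-20:00 (invert busy blocks within the working day).
Yuki ∩ Idris: 09:00-10:15, 12:30-13:45, 14:30-17:30.
Yuki ∩ Idris ∩ Xiulan: 09:30-10:15, 12:30-13:45, 14:30-17:30.
Yuki ∩ Idris ∩ Xiulan ∩ Farrukh: 09:30-10:15, 12:30-13:45, 14:30-17:30.
Yuki ∩ Idris ∩ Xiulan ∩ Farrukh ∩ Freya: 09:30-10:15, 12:30-13:45, 14:30-17:30.
The last common window of at least 75 minutes is 14:30-17:30; a 75-minute meeting can start as late as 16:15 and still end by 17:30.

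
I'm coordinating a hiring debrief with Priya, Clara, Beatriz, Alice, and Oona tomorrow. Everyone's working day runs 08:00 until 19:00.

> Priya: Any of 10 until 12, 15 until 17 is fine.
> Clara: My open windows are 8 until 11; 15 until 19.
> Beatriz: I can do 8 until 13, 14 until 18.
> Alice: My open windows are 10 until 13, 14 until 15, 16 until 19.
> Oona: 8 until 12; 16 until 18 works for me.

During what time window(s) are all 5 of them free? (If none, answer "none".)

Priya ∩ Clara: 10:00-11:00, 15:00-17:00.
Priya ∩ Clara ∩ Beatriz: 10:00-11:00, 15:00-17:00.
Priya ∩ Clara ∩ Beatriz ∩ Alice: 10:00-11:00, 16:00-17:00.
Priya ∩ Clara ∩ Beatriz ∩ Alice ∩ Oona: 10:00-11:00, 16:00-17:00.
Those are the intersection windows.

10:00-11:00, 16:00-17:00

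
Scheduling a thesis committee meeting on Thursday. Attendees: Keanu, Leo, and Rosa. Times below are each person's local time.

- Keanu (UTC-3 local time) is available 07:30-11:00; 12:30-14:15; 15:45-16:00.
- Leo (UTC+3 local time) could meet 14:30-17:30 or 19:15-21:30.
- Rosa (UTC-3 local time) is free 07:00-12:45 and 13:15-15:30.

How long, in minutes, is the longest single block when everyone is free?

150

Keanu in UTC: 10:30-14:00, 15:30-17:15, 18:45-19:00 (add 3h to convert from UTC-3).
Leo in UTC: 11:30-14:30, 16:15-18:30 (subtract 3h to convert from UTC+3).
Rosa in UTC: 10:00-15:45, 16:15-18:30 (add 3h to convert from UTC-3).
Keanu ∩ Leo: 11:30-14:00, 16:15-17:15.
Keanu ∩ Leo ∩ Rosa: 11:30-14:00, 16:15-17:15.
So the common availability across everyone is 11:30-14:00, 16:15-17:15.
The longest is 11:30-14:00 at 150 minutes.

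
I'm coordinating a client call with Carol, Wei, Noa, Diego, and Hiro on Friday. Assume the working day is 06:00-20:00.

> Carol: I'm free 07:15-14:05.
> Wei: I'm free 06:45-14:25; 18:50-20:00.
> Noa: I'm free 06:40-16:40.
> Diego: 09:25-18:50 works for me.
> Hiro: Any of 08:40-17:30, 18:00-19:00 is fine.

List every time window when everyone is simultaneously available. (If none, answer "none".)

Carol ∩ Wei: 07:15-14:05.
Carol ∩ Wei ∩ Noa: 07:15-14:05.
Carol ∩ Wei ∩ Noa ∩ Diego: 09:25-14:05.
Carol ∩ Wei ∩ Noa ∩ Diego ∩ Hiro: 09:25-14:05.

09:25-14:05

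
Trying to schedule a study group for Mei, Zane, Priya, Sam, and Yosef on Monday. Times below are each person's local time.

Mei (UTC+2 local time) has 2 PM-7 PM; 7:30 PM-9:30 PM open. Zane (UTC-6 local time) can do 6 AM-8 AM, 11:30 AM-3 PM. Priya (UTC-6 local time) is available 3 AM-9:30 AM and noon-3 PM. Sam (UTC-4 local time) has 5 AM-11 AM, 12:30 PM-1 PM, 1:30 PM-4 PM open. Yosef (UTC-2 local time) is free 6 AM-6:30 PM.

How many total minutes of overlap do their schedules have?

210

Mei in UTC: 12:00-17:00, 17:30-19:30 (subtract 2h to convert from UTC+2).
Zane in UTC: 12:00-14:00, 17:30-21:00 (add 6h to convert from UTC-6).
Priya in UTC: 09:00-15:30, 18:00-21:00 (add 6h to convert from UTC-6).
Sam in UTC: 09:00-15:00, 16:30-17:00, 17:30-20:00 (add 4h to convert from UTC-4).
Yosef in UTC: 08:00-20:30 (add 2h to convert from UTC-2).
Mei ∩ Zane: 12:00-14:00, 17:30-19:30.
Mei ∩ Zane ∩ Priya: 12:00-14:00, 18:00-19:30.
Mei ∩ Zane ∩ Priya ∩ Sam: 12:00-14:00, 18:00-19:30.
Mei ∩ Zane ∩ Priya ∩ Sam ∩ Yosef: 12:00-14:00, 18:00-19:30.
Those are the intersection windows.
Summing the common windows: 120 + 90 = 210 minutes.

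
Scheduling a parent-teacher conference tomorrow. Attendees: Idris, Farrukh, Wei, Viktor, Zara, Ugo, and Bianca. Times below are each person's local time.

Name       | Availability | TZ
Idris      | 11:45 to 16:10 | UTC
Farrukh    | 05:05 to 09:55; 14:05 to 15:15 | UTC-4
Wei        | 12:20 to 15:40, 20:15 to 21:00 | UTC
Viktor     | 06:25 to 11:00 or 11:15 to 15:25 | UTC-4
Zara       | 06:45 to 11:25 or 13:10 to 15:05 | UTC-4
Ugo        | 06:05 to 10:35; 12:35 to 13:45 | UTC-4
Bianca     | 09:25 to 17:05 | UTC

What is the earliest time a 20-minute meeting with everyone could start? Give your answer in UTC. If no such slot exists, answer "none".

12:20

Idris in UTC: 11:45-16:10.
Farrukh in UTC: 09:05-13:55, 18:05-19:15 (add 4h to convert from UTC-4).
Wei in UTC: 12:20-15:40, 20:15-21:00.
Viktor in UTC: 10:25-15:00, 15:15-19:25 (add 4h to convert from UTC-4).
Zara in UTC: 10:45-15:25, 17:10-19:05 (add 4h to convert from UTC-4).
Ugo in UTC: 10:05-14:35, 16:35-17:45 (add 4h to convert from UTC-4).
Bianca in UTC: 09:25-17:05.
Idris ∩ Farrukh: 11:45-13:55.
Idris ∩ Farrukh ∩ Wei: 12:20-13:55.
Idris ∩ Farrukh ∩ Wei ∩ Viktor: 12:20-13:55.
Idris ∩ Farrukh ∩ Wei ∩ Viktor ∩ Zara: 12:20-13:55.
Idris ∩ Farrukh ∩ Wei ∩ Viktor ∩ Zara ∩ Ugo: 12:20-13:55.
Idris ∩ Farrukh ∩ Wei ∩ Viktor ∩ Zara ∩ Ugo ∩ Bianca: 12:20-13:55.
The first common window of at least 20 minutes is 12:20-13:55, so the earliest start is 12:20.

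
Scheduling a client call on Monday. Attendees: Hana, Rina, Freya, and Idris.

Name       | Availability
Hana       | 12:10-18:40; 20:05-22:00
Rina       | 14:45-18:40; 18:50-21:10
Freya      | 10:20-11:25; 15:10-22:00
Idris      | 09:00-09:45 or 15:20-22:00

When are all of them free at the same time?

Hana ∩ Rina: 14:45-18:40, 20:05-21:10.
Hana ∩ Rina ∩ Freya: 15:10-18:40, 20:05-21:10.
Hana ∩ Rina ∩ Freya ∩ Idris: 15:20-18:40, 20:05-21:10.

15:20-18:40, 20:05-21:10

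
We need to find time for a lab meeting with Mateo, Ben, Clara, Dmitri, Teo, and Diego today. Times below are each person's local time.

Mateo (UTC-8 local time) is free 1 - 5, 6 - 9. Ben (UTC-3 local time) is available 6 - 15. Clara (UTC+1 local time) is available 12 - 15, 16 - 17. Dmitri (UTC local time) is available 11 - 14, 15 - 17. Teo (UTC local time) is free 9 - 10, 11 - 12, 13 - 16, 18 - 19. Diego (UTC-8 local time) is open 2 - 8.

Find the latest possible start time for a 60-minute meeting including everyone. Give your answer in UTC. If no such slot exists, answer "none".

15:00

Mateo in UTC: 09:00-13:00, 14:00-17:00 (add 8h to convert from UTC-8).
Ben in UTC: 09:00-18:00 (add 3h to convert from UTC-3).
Clara in UTC: 11:00-14:00, 15:00-16:00 (subtract 1h to convert from UTC+1).
Dmitri in UTC: 11:00-14:00, 15:00-17:00.
Teo in UTC: 09:00-10:00, 11:00-12:00, 13:00-16:00, 18:00-19:00.
Diego in UTC: 10:00-16:00 (add 8h to convert from UTC-8).
Mateo ∩ Ben: 09:00-13:00, 14:00-17:00.
Mateo ∩ Ben ∩ Clara: 11:00-13:00, 15:00-16:00.
Mateo ∩ Ben ∩ Clara ∩ Dmitri: 11:00-13:00, 15:00-16:00.
Mateo ∩ Ben ∩ Clara ∩ Dmitri ∩ Teo: 11:00-12:00, 15:00-16:00.
Mateo ∩ Ben ∩ Clara ∩ Dmitri ∩ Teo ∩ Diego: 11:00-12:00, 15:00-16:00.
Those are the intersection windows.
The last common window of at least 60 minutes is 15:00-16:00; a 60-minute meeting can start as late as 15:00 and still end by 16:00.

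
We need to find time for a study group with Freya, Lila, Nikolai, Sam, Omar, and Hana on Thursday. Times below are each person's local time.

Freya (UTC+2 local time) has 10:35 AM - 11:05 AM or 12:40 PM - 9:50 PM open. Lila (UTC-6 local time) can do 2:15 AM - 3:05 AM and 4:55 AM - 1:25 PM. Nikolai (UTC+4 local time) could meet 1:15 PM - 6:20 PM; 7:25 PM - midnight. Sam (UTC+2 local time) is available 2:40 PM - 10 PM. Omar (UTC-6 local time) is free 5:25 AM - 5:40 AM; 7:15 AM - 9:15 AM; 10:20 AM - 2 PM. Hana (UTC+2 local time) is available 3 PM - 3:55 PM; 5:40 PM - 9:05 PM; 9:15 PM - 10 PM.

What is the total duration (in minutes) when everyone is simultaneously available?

215

Freya in UTC: 08:35-09:05, 10:40-19:50 (subtract 2h to convert from UTC+2).
Lila in UTC: 08:15-09:05, 10:55-19:25 (add 6h to convert from UTC-6).
Nikolai in UTC: 09:15-14:20, 15:25-20:00 (subtract 4h to convert from UTC+4).
Sam in UTC: 12:40-20:00 (subtract 2h to convert from UTC+2).
Omar in UTC: 11:25-11:40, 13:15-15:15, 16:20-20:00 (add 6h to convert from UTC-6).
Hana in UTC: 13:00-13:55, 15:40-19:05, 19:15-20:00 (subtract 2h to convert from UTC+2).
Freya ∩ Lila: 08:35-09:05, 10:55-19:25.
Freya ∩ Lila ∩ Nikolai: 10:55-14:20, 15:25-19:25.
Freya ∩ Lila ∩ Nikolai ∩ Sam: 12:40-14:20, 15:25-19:25.
Freya ∩ Lila ∩ Nikolai ∩ Sam ∩ Omar: 13:15-14:20, 16:20-19:25.
Freya ∩ Lila ∩ Nikolai ∩ Sam ∩ Omar ∩ Hana: 13:15-13:55, 16:20-19:05, 19:15-19:25.
Summing the common windows: 40 + 165 + 10 = 215 minutes.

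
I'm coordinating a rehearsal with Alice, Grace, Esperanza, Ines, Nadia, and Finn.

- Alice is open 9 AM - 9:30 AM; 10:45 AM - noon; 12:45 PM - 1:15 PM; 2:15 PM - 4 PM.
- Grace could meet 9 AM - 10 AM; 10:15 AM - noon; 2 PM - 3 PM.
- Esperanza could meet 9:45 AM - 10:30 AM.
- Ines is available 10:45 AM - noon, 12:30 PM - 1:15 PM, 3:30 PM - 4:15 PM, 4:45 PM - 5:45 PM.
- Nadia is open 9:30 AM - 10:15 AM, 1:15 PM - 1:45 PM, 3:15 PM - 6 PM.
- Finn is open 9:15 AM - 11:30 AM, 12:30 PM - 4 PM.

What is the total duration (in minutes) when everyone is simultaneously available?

Alice ∩ Grace: 09:00-09:30, 10:45-12:00, 14:15-15:00.
Alice ∩ Grace ∩ Esperanza: ∅.
Alice ∩ Grace ∩ Esperanza ∩ Ines: ∅.
Alice ∩ Grace ∩ Esperanza ∩ Ines ∩ Nadia: ∅.
Alice ∩ Grace ∩ Esperanza ∩ Ines ∩ Nadia ∩ Finn: ∅.
There is no time when everyone is free.
There is no common window, so the total is 0 minutes.

0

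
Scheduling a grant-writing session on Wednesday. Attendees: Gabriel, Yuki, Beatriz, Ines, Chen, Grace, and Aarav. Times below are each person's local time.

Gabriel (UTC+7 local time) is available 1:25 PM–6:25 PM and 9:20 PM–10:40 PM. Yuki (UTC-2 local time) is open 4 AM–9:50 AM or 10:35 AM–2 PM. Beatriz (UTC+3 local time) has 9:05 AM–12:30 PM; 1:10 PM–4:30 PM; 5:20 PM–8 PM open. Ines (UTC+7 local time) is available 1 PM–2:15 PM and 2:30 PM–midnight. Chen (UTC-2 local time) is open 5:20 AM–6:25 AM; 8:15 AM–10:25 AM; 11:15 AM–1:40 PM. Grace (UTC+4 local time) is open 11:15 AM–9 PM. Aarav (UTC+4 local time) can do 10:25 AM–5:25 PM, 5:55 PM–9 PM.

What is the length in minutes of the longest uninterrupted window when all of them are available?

Gabriel in UTC: 06:25-11:25, 14:20-15:40 (subtract 7h to convert from UTC+7).
Yuki in UTC: 06:00-11:50, 12:35-16:00 (add 2h to convert from UTC-2).
Beatriz in UTC: 06:05-09:30, 10:10-13:30, 14:20-17:00 (subtract 3h to convert from UTC+3).
Ines in UTC: 06:00-07:15, 07:30-17:00 (subtract 7h to convert from UTC+7).
Chen in UTC: 07:20-08:25, 10:15-12:25, 13:15-15:40 (add 2h to convert from UTC-2).
Grace in UTC: 07:15-17:00 (subtract 4h to convert from UTC+4).
Aarav in UTC: 06:25-13:25, 13:55-17:00 (subtract 4h to convert from UTC+4).
Gabriel ∩ Yuki: 06:25-11:25, 14:20-15:40.
Gabriel ∩ Yuki ∩ Beatriz: 06:25-09:30, 10:10-11:25, 14:20-15:40.
Gabriel ∩ Yuki ∩ Beatriz ∩ Ines: 06:25-07:15, 07:30-09:30, 10:10-11:25, 14:20-15:40.
Gabriel ∩ Yuki ∩ Beatriz ∩ Ines ∩ Chen: 07:30-08:25, 10:15-11:25, 14:20-15:40.
Gabriel ∩ Yuki ∩ Beatriz ∩ Ines ∩ Chen ∩ Grace: 07:30-08:25, 10:15-11:25, 14:20-15:40.
Gabriel ∩ Yuki ∩ Beatriz ∩ Ines ∩ Chen ∩ Grace ∩ Aarav: 07:30-08:25, 10:15-11:25, 14:20-15:40.
So the common availability across everyone is 07:30-08:25, 10:15-11:25, 14:20-15:40.
The longest is 14:20-15:40 at 80 minutes.

80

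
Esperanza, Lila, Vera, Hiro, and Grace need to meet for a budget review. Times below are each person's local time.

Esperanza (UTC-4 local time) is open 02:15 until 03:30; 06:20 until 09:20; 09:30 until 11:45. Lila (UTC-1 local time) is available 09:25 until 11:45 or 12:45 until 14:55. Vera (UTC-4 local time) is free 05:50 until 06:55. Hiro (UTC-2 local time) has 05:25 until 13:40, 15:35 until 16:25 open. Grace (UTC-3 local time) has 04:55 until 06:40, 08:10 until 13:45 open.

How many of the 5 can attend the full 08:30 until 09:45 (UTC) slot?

1

Esperanza in UTC: 06:15-07:30, 10:20-13:20, 13:30-15:45 (add 4h to convert from UTC-4).
Lila in UTC: 10:25-12:45, 13:45-15:55 (add 1h to convert from UTC-1).
Vera in UTC: 09:50-10:55 (add 4h to convert from UTC-4).
Hiro in UTC: 07:25-15:40, 17:35-18:25 (add 2h to convert from UTC-2).
Grace in UTC: 07:55-09:40, 11:10-16:45 (add 3h to convert from UTC-3).
Hiro can make the full 08:30-09:45 slot — that's 1.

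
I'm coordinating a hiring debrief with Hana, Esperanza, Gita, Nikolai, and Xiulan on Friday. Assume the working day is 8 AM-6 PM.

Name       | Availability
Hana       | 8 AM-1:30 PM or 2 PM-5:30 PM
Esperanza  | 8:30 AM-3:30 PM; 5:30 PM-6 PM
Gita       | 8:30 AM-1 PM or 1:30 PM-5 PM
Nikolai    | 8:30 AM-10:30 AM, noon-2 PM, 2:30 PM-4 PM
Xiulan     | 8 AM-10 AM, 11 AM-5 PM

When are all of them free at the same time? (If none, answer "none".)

08:30-10:00, 12:00-13:00, 14:30-15:30

Hana ∩ Esperanza: 08:30-13:30, 14:00-15:30.
Hana ∩ Esperanza ∩ Gita: 08:30-13:00, 14:00-15:30.
Hana ∩ Esperanza ∩ Gita ∩ Nikolai: 08:30-10:30, 12:00-13:00, 14:30-15:30.
Hana ∩ Esperanza ∩ Gita ∩ Nikolai ∩ Xiulan: 08:30-10:00, 12:00-13:00, 14:30-15:30.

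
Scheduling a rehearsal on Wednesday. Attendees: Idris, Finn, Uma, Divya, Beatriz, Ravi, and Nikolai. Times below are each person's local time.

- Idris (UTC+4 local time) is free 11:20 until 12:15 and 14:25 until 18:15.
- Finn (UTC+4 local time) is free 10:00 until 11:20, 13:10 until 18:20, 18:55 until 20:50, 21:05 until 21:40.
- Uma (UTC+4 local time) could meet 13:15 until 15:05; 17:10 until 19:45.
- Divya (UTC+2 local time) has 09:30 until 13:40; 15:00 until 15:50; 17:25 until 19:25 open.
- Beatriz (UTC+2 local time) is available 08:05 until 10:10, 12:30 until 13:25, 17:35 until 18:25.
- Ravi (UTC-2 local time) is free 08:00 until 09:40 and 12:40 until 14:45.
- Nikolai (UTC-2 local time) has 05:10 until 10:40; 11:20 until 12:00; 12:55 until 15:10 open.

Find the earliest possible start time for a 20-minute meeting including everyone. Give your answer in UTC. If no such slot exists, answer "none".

10:30

Idris in UTC: 07:20-08:15, 10:25-14:15 (subtract 4h to convert from UTC+4).
Finn in UTC: 06:00-07:20, 09:10-14:20, 14:55-16:50, 17:05-17:40 (subtract 4h to convert from UTC+4).
Uma in UTC: 09:15-11:05, 13:10-15:45 (subtract 4h to convert from UTC+4).
Divya in UTC: 07:30-11:40, 13:00-13:50, 15:25-17:25 (subtract 2h to convert from UTC+2).
Beatriz in UTC: 06:05-08:10, 10:30-11:25, 15:35-16:25 (subtract 2h to convert from UTC+2).
Ravi in UTC: 10:00-11:40, 14:40-16:45 (add 2h to convert from UTC-2).
Nikolai in UTC: 07:10-12:40, 13:20-14:00, 14:55-17:10 (add 2h to convert from UTC-2).
Idris ∩ Finn: 10:25-14:15.
Idris ∩ Finn ∩ Uma: 10:25-11:05, 13:10-14:15.
Idris ∩ Finn ∩ Uma ∩ Divya: 10:25-11:05, 13:10-13:50.
Idris ∩ Finn ∩ Uma ∩ Divya ∩ Beatriz: 10:30-11:05.
Idris ∩ Finn ∩ Uma ∩ Divya ∩ Beatriz ∩ Ravi: 10:30-11:05.
Idris ∩ Finn ∩ Uma ∩ Divya ∩ Beatriz ∩ Ravi ∩ Nikolai: 10:30-11:05.
So the common availability across everyone is 10:30-11:05.
The first common window of at least 20 minutes is 10:30-11:05, so the earliest start is 10:30.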